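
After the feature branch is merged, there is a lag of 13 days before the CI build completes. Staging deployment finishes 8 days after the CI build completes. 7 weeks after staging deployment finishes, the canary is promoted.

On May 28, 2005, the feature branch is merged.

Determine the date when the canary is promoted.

Aug 6, 2005

The feature branch is merged: May 28, 2005.
The CI build completes: May 28, 2005 + 13 days = Jun 10, 2005.
Staging deployment finishes: Jun 10, 2005 + 8 days = Jun 18, 2005.
The canary is promoted: Jun 18, 2005 + 7 weeks = Aug 6, 2005.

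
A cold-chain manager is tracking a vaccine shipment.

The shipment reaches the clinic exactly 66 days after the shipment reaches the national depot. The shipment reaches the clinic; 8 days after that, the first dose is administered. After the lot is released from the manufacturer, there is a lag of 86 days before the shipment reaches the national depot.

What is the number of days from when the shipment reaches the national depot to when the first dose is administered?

Causal path: the shipment reaches the national depot → the shipment reaches the clinic → the first dose is administered.
Total delay along the path: 66 + 8 = 74 days.

74 days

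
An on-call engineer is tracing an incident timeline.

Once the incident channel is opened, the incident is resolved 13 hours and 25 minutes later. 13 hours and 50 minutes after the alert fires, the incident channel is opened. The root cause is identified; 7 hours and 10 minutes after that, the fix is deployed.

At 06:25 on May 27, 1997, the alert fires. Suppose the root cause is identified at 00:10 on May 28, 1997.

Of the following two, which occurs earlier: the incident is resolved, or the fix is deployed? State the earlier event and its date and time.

The fix is deployed — 07:20 on May 28, 1997

The alert fires: 06:25 May 27, 1997.
The incident channel is opened: 06:25 May 27, 1997 + 13h50m = 20:15 May 27, 1997.
The incident is resolved: 20:15 May 27, 1997 + 13h25m = 09:40 May 28, 1997.
The root cause is identified: 00:10 May 28, 1997.
The fix is deployed: 00:10 May 28, 1997 + 7h10m = 07:20 May 28, 1997.
Comparing: the incident is resolved at 09:40 May 28, 1997 vs the fix is deployed at 07:20 May 28, 1997. Earlier: the fix is deployed.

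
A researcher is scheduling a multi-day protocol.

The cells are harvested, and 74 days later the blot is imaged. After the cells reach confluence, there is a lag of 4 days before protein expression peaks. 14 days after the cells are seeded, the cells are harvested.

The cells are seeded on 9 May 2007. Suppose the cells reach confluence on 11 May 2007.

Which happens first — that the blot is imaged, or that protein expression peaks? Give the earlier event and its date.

Protein expression peaks — 15 May 2007

The cells are seeded: May 9, 2007.
The cells are harvested: May 9, 2007 + 14 days = May 23, 2007.
The blot is imaged: May 23, 2007 + 74 days = Aug 5, 2007.
The cells reach confluence: May 11, 2007.
Protein expression peaks: May 11, 2007 + 4 days = May 15, 2007.
Comparing: the blot is imaged on Aug 5, 2007 vs protein expression peaks on May 15, 2007. Earlier: protein expression peaks.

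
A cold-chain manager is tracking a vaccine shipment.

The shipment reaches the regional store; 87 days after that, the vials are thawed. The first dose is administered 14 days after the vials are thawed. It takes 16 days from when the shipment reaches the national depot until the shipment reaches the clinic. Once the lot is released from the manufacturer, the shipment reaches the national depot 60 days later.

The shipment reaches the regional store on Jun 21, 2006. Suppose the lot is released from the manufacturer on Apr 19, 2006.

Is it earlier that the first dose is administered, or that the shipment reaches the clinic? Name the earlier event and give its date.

The shipment reaches the regional store: Jun 21, 2006.
The vials are thawed: Jun 21, 2006 + 87 days = Sep 16, 2006.
The first dose is administered: Sep 16, 2006 + 14 days = Sep 30, 2006.
The lot is released from the manufacturer: Apr 19, 2006.
The shipment reaches the national depot: Apr 19, 2006 + 60 days = Jun 18, 2006.
The shipment reaches the clinic: Jun 18, 2006 + 16 days = Jul 4, 2006.
Comparing: the first dose is administered on Sep 30, 2006 vs the shipment reaches the clinic on Jul 4, 2006. Earlier: the shipment reaches the clinic.

The shipment reaches the clinic — Jul 4, 2006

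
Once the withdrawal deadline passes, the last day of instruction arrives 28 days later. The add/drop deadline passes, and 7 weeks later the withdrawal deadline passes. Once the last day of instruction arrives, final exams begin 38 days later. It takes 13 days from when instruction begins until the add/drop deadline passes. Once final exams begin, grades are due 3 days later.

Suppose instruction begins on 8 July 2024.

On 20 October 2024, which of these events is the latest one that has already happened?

The last day of instruction arrives

Instruction begins: Jul 8, 2024.
The add/drop deadline passes: Jul 8, 2024 + 13 days = Jul 21, 2024.
The withdrawal deadline passes: Jul 21, 2024 + 7 weeks = Sep 8, 2024.
The last day of instruction arrives: Sep 8, 2024 + 28 days = Oct 6, 2024.
Final exams begin: Oct 6, 2024 + 38 days = Nov 13, 2024.
Grades are due: Nov 13, 2024 + 3 days = Nov 16, 2024.
Oct 20, 2024 falls between when the last day of instruction arrives (Oct 6, 2024) and when final exams begin (Nov 13, 2024).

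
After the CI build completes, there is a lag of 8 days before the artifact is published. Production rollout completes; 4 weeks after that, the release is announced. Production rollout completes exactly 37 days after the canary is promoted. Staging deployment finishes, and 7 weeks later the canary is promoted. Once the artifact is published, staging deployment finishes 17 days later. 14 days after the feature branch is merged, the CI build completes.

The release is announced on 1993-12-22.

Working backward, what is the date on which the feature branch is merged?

The release is announced: Dec 22, 1993.
Production rollout completes: Dec 22, 1993 − 4 weeks = Nov 24, 1993.
The canary is promoted: Nov 24, 1993 − 37 days = Oct 18, 1993.
Staging deployment finishes: Oct 18, 1993 − 7 weeks = Aug 30, 1993.
The artifact is published: Aug 30, 1993 − 17 days = Aug 13, 1993.
The CI build completes: Aug 13, 1993 − 8 days = Aug 5, 1993.
The feature branch is merged: Aug 5, 1993 − 14 days = Jul 22, 1993.

1993-07-22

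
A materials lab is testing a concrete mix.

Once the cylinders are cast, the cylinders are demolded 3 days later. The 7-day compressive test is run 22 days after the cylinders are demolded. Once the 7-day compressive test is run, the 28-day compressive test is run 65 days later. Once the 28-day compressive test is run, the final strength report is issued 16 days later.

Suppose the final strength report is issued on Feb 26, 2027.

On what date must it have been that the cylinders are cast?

The final strength report is issued: Feb 26, 2027.
The 28-day compressive test is run: Feb 26, 2027 − 16 days = Feb 10, 2027.
The 7-day compressive test is run: Feb 10, 2027 − 65 days = Dec 7, 2026.
The cylinders are demolded: Dec 7, 2026 − 22 days = Nov 15, 2026.
The cylinders are cast: Nov 15, 2026 − 3 days = Nov 12, 2026.

Nov 12, 2026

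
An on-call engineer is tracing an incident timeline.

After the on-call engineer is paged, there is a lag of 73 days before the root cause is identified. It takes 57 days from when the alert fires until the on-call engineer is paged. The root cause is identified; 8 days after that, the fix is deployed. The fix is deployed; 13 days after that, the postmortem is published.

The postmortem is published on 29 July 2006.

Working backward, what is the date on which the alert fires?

The postmortem is published: Jul 29, 2006.
The fix is deployed: Jul 29, 2006 − 13 days = Jul 16, 2006.
The root cause is identified: Jul 16, 2006 − 8 days = Jul 8, 2006.
The on-call engineer is paged: Jul 8, 2006 − 73 days = Apr 26, 2006.
The alert fires: Apr 26, 2006 − 57 days = Feb 28, 2006.

28 February 2006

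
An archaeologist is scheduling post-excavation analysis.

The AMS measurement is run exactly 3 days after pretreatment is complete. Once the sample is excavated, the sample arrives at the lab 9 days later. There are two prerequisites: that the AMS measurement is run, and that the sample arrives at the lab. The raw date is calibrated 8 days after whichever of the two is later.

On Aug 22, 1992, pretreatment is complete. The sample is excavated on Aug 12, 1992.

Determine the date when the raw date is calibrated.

Pretreatment is complete: Aug 22, 1992.
The AMS measurement is run: Aug 22, 1992 + 3 days = Aug 25, 1992.
The sample is excavated: Aug 12, 1992.
The sample arrives at the lab: Aug 12, 1992 + 9 days = Aug 21, 1992.
Both prerequisites met — the AMS measurement is run (Aug 25, 1992), the sample arrives at the lab (Aug 21, 1992); the later is Aug 25, 1992.
The raw date is calibrated: Aug 25, 1992 + 8 days = Sep 2, 1992.

Sep 2, 1992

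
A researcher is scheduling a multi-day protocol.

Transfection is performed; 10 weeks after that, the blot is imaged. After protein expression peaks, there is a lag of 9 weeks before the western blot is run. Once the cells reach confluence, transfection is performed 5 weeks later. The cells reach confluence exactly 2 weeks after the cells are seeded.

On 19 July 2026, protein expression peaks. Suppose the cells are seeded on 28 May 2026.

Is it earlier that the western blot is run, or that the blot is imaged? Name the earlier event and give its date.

Protein expression peaks: Jul 19, 2026.
The western blot is run: Jul 19, 2026 + 9 weeks = Sep 20, 2026.
The cells are seeded: May 28, 2026.
The cells reach confluence: May 28, 2026 + 2 weeks = Jun 11, 2026.
Transfection is performed: Jun 11, 2026 + 5 weeks = Jul 16, 2026.
The blot is imaged: Jul 16, 2026 + 10 weeks = Sep 24, 2026.
Comparing: the western blot is run on Sep 20, 2026 vs the blot is imaged on Sep 24, 2026. Earlier: the western blot is run.

The western blot is run — 20 September 2026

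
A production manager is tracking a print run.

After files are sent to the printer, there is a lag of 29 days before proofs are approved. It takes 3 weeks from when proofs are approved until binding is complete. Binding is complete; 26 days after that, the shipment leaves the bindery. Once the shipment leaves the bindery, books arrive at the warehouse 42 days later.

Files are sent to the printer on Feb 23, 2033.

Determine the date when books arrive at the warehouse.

Jun 21, 2033

Files are sent to the printer: Feb 23, 2033.
Proofs are approved: Feb 23, 2033 + 29 days = Mar 24, 2033.
Binding is complete: Mar 24, 2033 + 3 weeks = Apr 14, 2033.
The shipment leaves the bindery: Apr 14, 2033 + 26 days = May 10, 2033.
Books arrive at the warehouse: May 10, 2033 + 42 days = Jun 21, 2033.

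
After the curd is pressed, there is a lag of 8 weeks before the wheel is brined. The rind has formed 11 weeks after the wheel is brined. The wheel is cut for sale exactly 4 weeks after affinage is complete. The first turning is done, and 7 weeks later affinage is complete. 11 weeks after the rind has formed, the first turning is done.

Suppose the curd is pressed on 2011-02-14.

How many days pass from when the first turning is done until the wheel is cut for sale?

77 days

Causal path: the first turning is done → affinage is complete → the wheel is cut for sale.
Total delay along the path: 7 + 4 weeks = 11 weeks = 77 days.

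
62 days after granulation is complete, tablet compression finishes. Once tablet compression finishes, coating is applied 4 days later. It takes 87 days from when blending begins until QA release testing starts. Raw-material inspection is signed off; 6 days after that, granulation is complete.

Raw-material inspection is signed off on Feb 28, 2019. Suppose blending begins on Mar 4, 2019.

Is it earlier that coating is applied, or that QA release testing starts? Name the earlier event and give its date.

Raw-material inspection is signed off: Feb 28, 2019.
Granulation is complete: Feb 28, 2019 + 6 days = Mar 6, 2019.
Tablet compression finishes: Mar 6, 2019 + 62 days = May 7, 2019.
Coating is applied: May 7, 2019 + 4 days = May 11, 2019.
Blending begins: Mar 4, 2019.
QA release testing starts: Mar 4, 2019 + 87 days = May 30, 2019.
Comparing: coating is applied on May 11, 2019 vs QA release testing starts on May 30, 2019. Earlier: coating is applied.

Coating is applied — May 11, 2019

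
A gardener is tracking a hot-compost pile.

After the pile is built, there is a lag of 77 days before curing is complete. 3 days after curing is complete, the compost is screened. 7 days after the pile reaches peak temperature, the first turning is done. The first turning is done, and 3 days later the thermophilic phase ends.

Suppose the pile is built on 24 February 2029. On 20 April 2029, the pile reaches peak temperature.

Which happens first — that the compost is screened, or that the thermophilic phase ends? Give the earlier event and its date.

The pile is built: Feb 24, 2029.
Curing is complete: Feb 24, 2029 + 77 days = May 12, 2029.
The compost is screened: May 12, 2029 + 3 days = May 15, 2029.
The pile reaches peak temperature: Apr 20, 2029.
The first turning is done: Apr 20, 2029 + 7 days = Apr 27, 2029.
The thermophilic phase ends: Apr 27, 2029 + 3 days = Apr 30, 2029.
Comparing: the compost is screened on May 15, 2029 vs the thermophilic phase ends on Apr 30, 2029. Earlier: the thermophilic phase ends.

The thermophilic phase ends — 30 April 2029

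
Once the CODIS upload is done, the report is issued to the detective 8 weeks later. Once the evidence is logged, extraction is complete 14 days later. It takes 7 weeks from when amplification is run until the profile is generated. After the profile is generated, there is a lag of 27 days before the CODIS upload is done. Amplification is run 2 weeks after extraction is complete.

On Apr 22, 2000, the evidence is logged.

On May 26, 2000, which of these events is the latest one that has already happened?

The evidence is logged: Apr 22, 2000.
Extraction is complete: Apr 22, 2000 + 14 days = May 6, 2000.
Amplification is run: May 6, 2000 + 2 weeks = May 20, 2000.
The profile is generated: May 20, 2000 + 7 weeks = Jul 8, 2000.
The CODIS upload is done: Jul 8, 2000 + 27 days = Aug 4, 2000.
The report is issued to the detective: Aug 4, 2000 + 8 weeks = Sep 29, 2000.
May 26, 2000 falls between when amplification is run (May 20, 2000) and when the profile is generated (Jul 8, 2000).

Amplification is run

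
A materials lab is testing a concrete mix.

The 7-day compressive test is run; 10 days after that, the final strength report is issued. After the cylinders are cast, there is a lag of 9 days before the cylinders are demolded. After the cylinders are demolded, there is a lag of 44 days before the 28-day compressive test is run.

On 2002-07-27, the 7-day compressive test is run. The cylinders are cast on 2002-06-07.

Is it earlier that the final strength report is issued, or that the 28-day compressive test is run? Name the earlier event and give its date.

The 7-day compressive test is run: Jul 27, 2002.
The final strength report is issued: Jul 27, 2002 + 10 days = Aug 6, 2002.
The cylinders are cast: Jun 7, 2002.
The cylinders are demolded: Jun 7, 2002 + 9 days = Jun 16, 2002.
The 28-day compressive test is run: Jun 16, 2002 + 44 days = Jul 30, 2002.
Comparing: the final strength report is issued on Aug 6, 2002 vs the 28-day compressive test is run on Jul 30, 2002. Earlier: the 28-day compressive test is run.

The 28-day compressive test is run — 2002-07-30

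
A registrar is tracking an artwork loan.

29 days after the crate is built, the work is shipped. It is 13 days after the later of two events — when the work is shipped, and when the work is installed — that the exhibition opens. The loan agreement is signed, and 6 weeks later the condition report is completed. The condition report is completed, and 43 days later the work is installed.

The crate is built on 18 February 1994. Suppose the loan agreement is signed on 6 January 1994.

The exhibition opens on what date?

14 April 1994

The crate is built: Feb 18, 1994.
The work is shipped: Feb 18, 1994 + 29 days = Mar 19, 1994.
The loan agreement is signed: Jan 6, 1994.
The condition report is completed: Jan 6, 1994 + 6 weeks = Feb 17, 1994.
The work is installed: Feb 17, 1994 + 43 days = Apr 1, 1994.
Both prerequisites met — the work is shipped (Mar 19, 1994), the work is installed (Apr 1, 1994); the later is Apr 1, 1994.
The exhibition opens: Apr 1, 1994 + 13 days = Apr 14, 1994.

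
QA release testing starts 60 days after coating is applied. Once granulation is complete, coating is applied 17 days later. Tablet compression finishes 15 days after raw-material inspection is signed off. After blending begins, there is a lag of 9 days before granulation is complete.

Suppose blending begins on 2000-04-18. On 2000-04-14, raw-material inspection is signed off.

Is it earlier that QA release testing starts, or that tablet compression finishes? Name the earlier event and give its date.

Tablet compression finishes — 2000-04-29

Blending begins: Apr 18, 2000.
Granulation is complete: Apr 18, 2000 + 9 days = Apr 27, 2000.
Coating is applied: Apr 27, 2000 + 17 days = May 14, 2000.
QA release testing starts: May 14, 2000 + 60 days = Jul 13, 2000.
Raw-material inspection is signed off: Apr 14, 2000.
Tablet compression finishes: Apr 14, 2000 + 15 days = Apr 29, 2000.
Comparing: QA release testing starts on Jul 13, 2000 vs tablet compression finishes on Apr 29, 2000. Earlier: tablet compression finishes.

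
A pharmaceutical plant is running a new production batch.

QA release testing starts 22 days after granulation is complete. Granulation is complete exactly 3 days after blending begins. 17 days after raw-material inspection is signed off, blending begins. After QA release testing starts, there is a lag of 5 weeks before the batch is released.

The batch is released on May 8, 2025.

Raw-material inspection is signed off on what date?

Feb 20, 2025

The batch is released: May 8, 2025.
QA release testing starts: May 8, 2025 − 5 weeks = Apr 3, 2025.
Granulation is complete: Apr 3, 2025 − 22 days = Mar 12, 2025.
Blending begins: Mar 12, 2025 − 3 days = Mar 9, 2025.
Raw-material inspection is signed off: Mar 9, 2025 − 17 days = Feb 20, 2025.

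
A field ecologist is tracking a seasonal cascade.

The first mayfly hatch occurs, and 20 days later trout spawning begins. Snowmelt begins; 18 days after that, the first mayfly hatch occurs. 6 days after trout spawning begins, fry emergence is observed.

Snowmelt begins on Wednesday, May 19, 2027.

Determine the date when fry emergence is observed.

Snowmelt begins: May 19, 2027.
The first mayfly hatch occurs: May 19, 2027 + 18 days = Jun 6, 2027.
Trout spawning begins: Jun 6, 2027 + 20 days = Jun 26, 2027.
Fry emergence is observed: Jun 26, 2027 + 6 days = Jul 2, 2027.

Friday, July 2, 2027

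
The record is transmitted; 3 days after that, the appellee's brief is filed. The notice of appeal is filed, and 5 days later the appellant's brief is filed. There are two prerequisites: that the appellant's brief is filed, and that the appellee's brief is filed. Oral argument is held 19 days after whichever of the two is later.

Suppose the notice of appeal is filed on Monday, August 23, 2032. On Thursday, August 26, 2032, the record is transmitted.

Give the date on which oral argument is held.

The notice of appeal is filed: Aug 23, 2032.
The appellant's brief is filed: Aug 23, 2032 + 5 days = Aug 28, 2032.
The record is transmitted: Aug 26, 2032.
The appellee's brief is filed: Aug 26, 2032 + 3 days = Aug 29, 2032.
Both prerequisites met — the appellant's brief is filed (Aug 28, 2032), the appellee's brief is filed (Aug 29, 2032); the later is Aug 29, 2032.
Oral argument is held: Aug 29, 2032 + 19 days = Sep 17, 2032.

Friday, September 17, 2032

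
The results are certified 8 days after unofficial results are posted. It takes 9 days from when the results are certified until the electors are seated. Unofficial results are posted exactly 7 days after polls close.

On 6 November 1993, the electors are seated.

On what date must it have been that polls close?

The electors are seated: Nov 6, 1993.
The results are certified: Nov 6, 1993 − 9 days = Oct 28, 1993.
Unofficial results are posted: Oct 28, 1993 − 8 days = Oct 20, 1993.
Polls close: Oct 20, 1993 − 7 days = Oct 13, 1993.

13 October 1993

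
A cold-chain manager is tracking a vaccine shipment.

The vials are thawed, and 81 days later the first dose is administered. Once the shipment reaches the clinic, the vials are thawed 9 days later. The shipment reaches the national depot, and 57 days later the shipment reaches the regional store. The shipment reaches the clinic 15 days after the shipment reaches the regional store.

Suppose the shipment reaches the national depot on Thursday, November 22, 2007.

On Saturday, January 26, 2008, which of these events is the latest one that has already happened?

The shipment reaches the national depot: Nov 22, 2007.
The shipment reaches the regional store: Nov 22, 2007 + 57 days = Jan 18, 2008.
The shipment reaches the clinic: Jan 18, 2008 + 15 days = Feb 2, 2008.
The vials are thawed: Feb 2, 2008 + 9 days = Feb 11, 2008.
The first dose is administered: Feb 11, 2008 + 81 days = May 2, 2008.
Jan 26, 2008 falls between when the shipment reaches the regional store (Jan 18, 2008) and when the shipment reaches the clinic (Feb 2, 2008).

The shipment reaches the regional store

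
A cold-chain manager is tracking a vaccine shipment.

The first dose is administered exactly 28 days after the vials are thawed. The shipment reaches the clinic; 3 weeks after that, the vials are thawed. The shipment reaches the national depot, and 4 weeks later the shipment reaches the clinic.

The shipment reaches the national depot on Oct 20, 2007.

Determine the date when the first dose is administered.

Jan 5, 2008

The shipment reaches the national depot: Oct 20, 2007.
The shipment reaches the clinic: Oct 20, 2007 + 4 weeks = Nov 17, 2007.
The vials are thawed: Nov 17, 2007 + 3 weeks = Dec 8, 2007.
The first dose is administered: Dec 8, 2007 + 28 days = Jan 5, 2008.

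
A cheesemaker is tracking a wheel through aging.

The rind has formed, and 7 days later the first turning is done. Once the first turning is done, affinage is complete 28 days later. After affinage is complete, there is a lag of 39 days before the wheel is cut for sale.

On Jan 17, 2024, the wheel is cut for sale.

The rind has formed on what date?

Nov 4, 2023

The wheel is cut for sale: Jan 17, 2024.
Affinage is complete: Jan 17, 2024 − 39 days = Dec 9, 2023.
The first turning is done: Dec 9, 2023 − 28 days = Nov 11, 2023.
The rind has formed: Nov 11, 2023 − 7 days = Nov 4, 2023.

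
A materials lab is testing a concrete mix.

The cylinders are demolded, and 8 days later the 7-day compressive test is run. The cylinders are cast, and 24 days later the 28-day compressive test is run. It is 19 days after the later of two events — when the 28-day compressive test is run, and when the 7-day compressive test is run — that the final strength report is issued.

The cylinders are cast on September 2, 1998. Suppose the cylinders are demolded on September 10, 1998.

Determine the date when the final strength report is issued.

The cylinders are cast: Sep 2, 1998.
The 28-day compressive test is run: Sep 2, 1998 + 24 days = Sep 26, 1998.
The cylinders are demolded: Sep 10, 1998.
The 7-day compressive test is run: Sep 10, 1998 + 8 days = Sep 18, 1998.
Both prerequisites met — the 28-day compressive test is run (Sep 26, 1998), the 7-day compressive test is run (Sep 18, 1998); the later is Sep 26, 1998.
The final strength report is issued: Sep 26, 1998 + 19 days = Oct 15, 1998.

October 15, 1998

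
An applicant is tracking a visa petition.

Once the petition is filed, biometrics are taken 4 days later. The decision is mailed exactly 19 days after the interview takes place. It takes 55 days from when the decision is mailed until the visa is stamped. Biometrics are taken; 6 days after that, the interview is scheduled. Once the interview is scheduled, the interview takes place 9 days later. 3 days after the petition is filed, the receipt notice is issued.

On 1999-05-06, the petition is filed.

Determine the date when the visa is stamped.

1999-08-07

The petition is filed: May 6, 1999.
Biometrics are taken: May 6, 1999 + 4 days = May 10, 1999.
The interview is scheduled: May 10, 1999 + 6 days = May 16, 1999.
The interview takes place: May 16, 1999 + 9 days = May 25, 1999.
The decision is mailed: May 25, 1999 + 19 days = Jun 13, 1999.
The visa is stamped: Jun 13, 1999 + 55 days = Aug 7, 1999.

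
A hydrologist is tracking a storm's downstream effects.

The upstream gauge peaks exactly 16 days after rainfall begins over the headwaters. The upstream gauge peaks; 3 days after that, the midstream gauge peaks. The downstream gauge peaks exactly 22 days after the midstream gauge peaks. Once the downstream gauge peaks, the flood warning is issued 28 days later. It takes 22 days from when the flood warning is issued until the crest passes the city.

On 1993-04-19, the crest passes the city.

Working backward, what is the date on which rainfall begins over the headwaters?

The crest passes the city: Apr 19, 1993.
The flood warning is issued: Apr 19, 1993 − 22 days = Mar 28, 1993.
The downstream gauge peaks: Mar 28, 1993 − 28 days = Feb 28, 1993.
The midstream gauge peaks: Feb 28, 1993 − 22 days = Feb 6, 1993.
The upstream gauge peaks: Feb 6, 1993 − 3 days = Feb 3, 1993.
Rainfall begins over the headwaters: Feb 3, 1993 − 16 days = Jan 18, 1993.

1993-01-18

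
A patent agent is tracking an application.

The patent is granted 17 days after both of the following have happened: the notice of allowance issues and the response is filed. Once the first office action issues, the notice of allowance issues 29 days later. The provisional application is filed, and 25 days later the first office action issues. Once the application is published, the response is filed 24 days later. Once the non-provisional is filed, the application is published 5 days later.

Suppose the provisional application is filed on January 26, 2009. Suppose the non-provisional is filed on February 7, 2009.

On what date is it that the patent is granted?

The provisional application is filed: Jan 26, 2009.
The first office action issues: Jan 26, 2009 + 25 days = Feb 20, 2009.
The notice of allowance issues: Feb 20, 2009 + 29 days = Mar 21, 2009.
The non-provisional is filed: Feb 7, 2009.
The application is published: Feb 7, 2009 + 5 days = Feb 12, 2009.
The response is filed: Feb 12, 2009 + 24 days = Mar 8, 2009.
Both prerequisites met — the notice of allowance issues (Mar 21, 2009), the response is filed (Mar 8, 2009); the later is Mar 21, 2009.
The patent is granted: Mar 21, 2009 + 17 days = Apr 7, 2009.

April 7, 2009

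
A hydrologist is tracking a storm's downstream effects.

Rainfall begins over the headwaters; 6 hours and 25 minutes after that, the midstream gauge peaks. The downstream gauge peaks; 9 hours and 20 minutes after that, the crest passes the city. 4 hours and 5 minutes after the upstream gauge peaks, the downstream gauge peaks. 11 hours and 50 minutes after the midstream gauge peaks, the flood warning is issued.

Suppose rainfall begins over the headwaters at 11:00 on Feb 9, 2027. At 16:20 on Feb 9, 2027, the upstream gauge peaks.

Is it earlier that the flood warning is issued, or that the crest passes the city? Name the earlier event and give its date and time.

Rainfall begins over the headwaters: 11:00 Feb 9, 2027.
The midstream gauge peaks: 11:00 Feb 9, 2027 + 6h25m = 17:25 Feb 9, 2027.
The flood warning is issued: 17:25 Feb 9, 2027 + 11h50m = 05:15 Feb 10, 2027.
The upstream gauge peaks: 16:20 Feb 9, 2027.
The downstream gauge peaks: 16:20 Feb 9, 2027 + 4h05m = 20:25 Feb 9, 2027.
The crest passes the city: 20:25 Feb 9, 2027 + 9h20m = 05:45 Feb 10, 2027.
Comparing: the flood warning is issued at 05:15 Feb 10, 2027 vs the crest passes the city at 05:45 Feb 10, 2027. Earlier: the flood warning is issued.

The flood warning is issued — 05:15 on Feb 10, 2027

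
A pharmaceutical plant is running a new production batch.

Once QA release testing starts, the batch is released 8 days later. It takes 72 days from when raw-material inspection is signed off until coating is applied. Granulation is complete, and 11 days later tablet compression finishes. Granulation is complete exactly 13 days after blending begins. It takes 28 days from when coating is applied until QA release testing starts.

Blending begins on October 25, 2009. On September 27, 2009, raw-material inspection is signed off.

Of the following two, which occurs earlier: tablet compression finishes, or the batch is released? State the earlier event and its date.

Blending begins: Oct 25, 2009.
Granulation is complete: Oct 25, 2009 + 13 days = Nov 7, 2009.
Tablet compression finishes: Nov 7, 2009 + 11 days = Nov 18, 2009.
Raw-material inspection is signed off: Sep 27, 2009.
Coating is applied: Sep 27, 2009 + 72 days = Dec 8, 2009.
QA release testing starts: Dec 8, 2009 + 28 days = Jan 5, 2010.
The batch is released: Jan 5, 2010 + 8 days = Jan 13, 2010.
Comparing: tablet compression finishes on Nov 18, 2009 vs the batch is released on Jan 13, 2010. Earlier: tablet compression finishes.

Tablet compression finishes — November 18, 2009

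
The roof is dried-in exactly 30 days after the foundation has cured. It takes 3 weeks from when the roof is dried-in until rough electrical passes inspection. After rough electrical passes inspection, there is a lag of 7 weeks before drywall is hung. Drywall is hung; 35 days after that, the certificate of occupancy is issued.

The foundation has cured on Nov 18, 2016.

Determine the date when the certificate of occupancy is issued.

The foundation has cured: Nov 18, 2016.
The roof is dried-in: Nov 18, 2016 + 30 days = Dec 18, 2016.
Rough electrical passes inspection: Dec 18, 2016 + 3 weeks = Jan 8, 2017.
Drywall is hung: Jan 8, 2017 + 7 weeks = Feb 26, 2017.
The certificate of occupancy is issued: Feb 26, 2017 + 35 days = Apr 2, 2017.

Apr 2, 2017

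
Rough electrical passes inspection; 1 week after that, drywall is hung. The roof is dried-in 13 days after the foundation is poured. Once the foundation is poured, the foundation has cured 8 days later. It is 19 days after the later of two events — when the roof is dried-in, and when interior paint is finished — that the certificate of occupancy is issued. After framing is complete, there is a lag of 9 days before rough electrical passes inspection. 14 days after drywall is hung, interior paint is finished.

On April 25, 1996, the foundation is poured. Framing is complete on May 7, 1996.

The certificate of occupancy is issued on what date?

June 25, 1996

The foundation is poured: Apr 25, 1996.
The roof is dried-in: Apr 25, 1996 + 13 days = May 8, 1996.
Framing is complete: May 7, 1996.
Rough electrical passes inspection: May 7, 1996 + 9 days = May 16, 1996.
Drywall is hung: May 16, 1996 + 1 week = May 23, 1996.
Interior paint is finished: May 23, 1996 + 14 days = Jun 6, 1996.
Both prerequisites met — the roof is dried-in (May 8, 1996), interior paint is finished (Jun 6, 1996); the later is Jun 6, 1996.
The certificate of occupancy is issued: Jun 6, 1996 + 19 days = Jun 25, 1996.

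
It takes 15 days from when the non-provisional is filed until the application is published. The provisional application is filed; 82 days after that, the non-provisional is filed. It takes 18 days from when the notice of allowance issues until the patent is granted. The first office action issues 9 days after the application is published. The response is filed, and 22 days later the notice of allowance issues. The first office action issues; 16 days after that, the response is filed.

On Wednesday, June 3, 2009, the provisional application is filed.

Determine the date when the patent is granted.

The provisional application is filed: Jun 3, 2009.
The non-provisional is filed: Jun 3, 2009 + 82 days = Aug 24, 2009.
The application is published: Aug 24, 2009 + 15 days = Sep 8, 2009.
The first office action issues: Sep 8, 2009 + 9 days = Sep 17, 2009.
The response is filed: Sep 17, 2009 + 16 days = Oct 3, 2009.
The notice of allowance issues: Oct 3, 2009 + 22 days = Oct 25, 2009.
The patent is granted: Oct 25, 2009 + 18 days = Nov 12, 2009.

Thursday, November 12, 2009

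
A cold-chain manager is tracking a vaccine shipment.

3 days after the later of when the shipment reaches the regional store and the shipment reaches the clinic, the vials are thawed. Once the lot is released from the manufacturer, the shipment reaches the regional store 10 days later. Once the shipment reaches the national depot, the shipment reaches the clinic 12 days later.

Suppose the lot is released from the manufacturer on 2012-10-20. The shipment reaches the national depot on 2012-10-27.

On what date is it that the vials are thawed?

2012-11-11

The lot is released from the manufacturer: Oct 20, 2012.
The shipment reaches the regional store: Oct 20, 2012 + 10 days = Oct 30, 2012.
The shipment reaches the national depot: Oct 27, 2012.
The shipment reaches the clinic: Oct 27, 2012 + 12 days = Nov 8, 2012.
Both prerequisites met — the shipment reaches the regional store (Oct 30, 2012), the shipment reaches the clinic (Nov 8, 2012); the later is Nov 8, 2012.
The vials are thawed: Nov 8, 2012 + 3 days = Nov 11, 2012.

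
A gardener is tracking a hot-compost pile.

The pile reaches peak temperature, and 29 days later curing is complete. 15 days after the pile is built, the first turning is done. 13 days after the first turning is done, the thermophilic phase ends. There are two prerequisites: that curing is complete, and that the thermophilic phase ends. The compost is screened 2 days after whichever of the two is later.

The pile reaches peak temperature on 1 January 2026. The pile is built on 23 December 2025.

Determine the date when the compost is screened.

1 February 2026

The pile reaches peak temperature: Jan 1, 2026.
Curing is complete: Jan 1, 2026 + 29 days = Jan 30, 2026.
The pile is built: Dec 23, 2025.
The first turning is done: Dec 23, 2025 + 15 days = Jan 7, 2026.
The thermophilic phase ends: Jan 7, 2026 + 13 days = Jan 20, 2026.
Both prerequisites met — curing is complete (Jan 30, 2026), the thermophilic phase ends (Jan 20, 2026); the later is Jan 30, 2026.
The compost is screened: Jan 30, 2026 + 2 days = Feb 1, 2026.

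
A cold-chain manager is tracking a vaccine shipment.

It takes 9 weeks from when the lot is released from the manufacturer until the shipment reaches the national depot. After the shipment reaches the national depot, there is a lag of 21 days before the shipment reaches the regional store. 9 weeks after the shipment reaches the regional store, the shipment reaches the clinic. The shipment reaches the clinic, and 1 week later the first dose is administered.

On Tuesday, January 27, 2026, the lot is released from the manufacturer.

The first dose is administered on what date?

The lot is released from the manufacturer: Jan 27, 2026.
The shipment reaches the national depot: Jan 27, 2026 + 9 weeks = Mar 31, 2026.
The shipment reaches the regional store: Mar 31, 2026 + 21 days = Apr 21, 2026.
The shipment reaches the clinic: Apr 21, 2026 + 9 weeks = Jun 23, 2026.
The first dose is administered: Jun 23, 2026 + 1 week = Jun 30, 2026.

Tuesday, June 30, 2026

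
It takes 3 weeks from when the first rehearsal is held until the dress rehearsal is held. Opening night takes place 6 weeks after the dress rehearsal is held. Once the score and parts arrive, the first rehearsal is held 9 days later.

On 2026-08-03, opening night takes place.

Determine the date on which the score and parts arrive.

Opening night takes place: Aug 3, 2026.
The dress rehearsal is held: Aug 3, 2026 − 6 weeks = Jun 22, 2026.
The first rehearsal is held: Jun 22, 2026 − 3 weeks = Jun 1, 2026.
The score and parts arrive: Jun 1, 2026 − 9 days = May 23, 2026.

2026-05-23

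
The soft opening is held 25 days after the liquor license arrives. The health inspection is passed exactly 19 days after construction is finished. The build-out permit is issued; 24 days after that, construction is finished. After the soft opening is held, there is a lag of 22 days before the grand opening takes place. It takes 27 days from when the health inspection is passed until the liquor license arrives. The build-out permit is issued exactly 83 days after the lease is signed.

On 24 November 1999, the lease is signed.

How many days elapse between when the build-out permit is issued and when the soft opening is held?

95 days

Causal path: the build-out permit is issued → construction is finished → the health inspection is passed → the liquor license arrives → the soft opening is held.
Total delay along the path: 24 + 19 + 27 + 25 = 95 days.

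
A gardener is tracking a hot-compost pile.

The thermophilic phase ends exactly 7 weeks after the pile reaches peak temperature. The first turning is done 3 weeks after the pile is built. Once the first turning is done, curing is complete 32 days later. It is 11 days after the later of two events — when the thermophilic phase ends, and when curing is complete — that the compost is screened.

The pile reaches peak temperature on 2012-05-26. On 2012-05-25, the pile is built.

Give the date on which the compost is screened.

The pile reaches peak temperature: May 26, 2012.
The thermophilic phase ends: May 26, 2012 + 7 weeks = Jul 14, 2012.
The pile is built: May 25, 2012.
The first turning is done: May 25, 2012 + 3 weeks = Jun 15, 2012.
Curing is complete: Jun 15, 2012 + 32 days = Jul 17, 2012.
Both prerequisites met — the thermophilic phase ends (Jul 14, 2012), curing is complete (Jul 17, 2012); the later is Jul 17, 2012.
The compost is screened: Jul 17, 2012 + 11 days = Jul 28, 2012.

2012-07-28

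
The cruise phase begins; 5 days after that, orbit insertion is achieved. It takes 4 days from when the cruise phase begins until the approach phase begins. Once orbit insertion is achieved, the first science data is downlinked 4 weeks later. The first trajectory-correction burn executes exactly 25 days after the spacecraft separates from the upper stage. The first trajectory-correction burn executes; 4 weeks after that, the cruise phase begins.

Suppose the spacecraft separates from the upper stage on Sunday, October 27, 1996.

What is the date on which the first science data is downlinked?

The spacecraft separates from the upper stage: Oct 27, 1996.
The first trajectory-correction burn executes: Oct 27, 1996 + 25 days = Nov 21, 1996.
The cruise phase begins: Nov 21, 1996 + 4 weeks = Dec 19, 1996.
Orbit insertion is achieved: Dec 19, 1996 + 5 days = Dec 24, 1996.
The first science data is downlinked: Dec 24, 1996 + 4 weeks = Jan 21, 1997.

Tuesday, January 21, 1997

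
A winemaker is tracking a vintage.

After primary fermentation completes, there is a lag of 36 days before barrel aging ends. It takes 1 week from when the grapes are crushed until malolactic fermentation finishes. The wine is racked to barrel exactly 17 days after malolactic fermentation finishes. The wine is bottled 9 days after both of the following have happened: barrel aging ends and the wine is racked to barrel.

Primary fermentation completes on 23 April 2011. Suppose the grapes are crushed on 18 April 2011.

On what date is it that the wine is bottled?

Primary fermentation completes: Apr 23, 2011.
Barrel aging ends: Apr 23, 2011 + 36 days = May 29, 2011.
The grapes are crushed: Apr 18, 2011.
Malolactic fermentation finishes: Apr 18, 2011 + 1 week = Apr 25, 2011.
The wine is racked to barrel: Apr 25, 2011 + 17 days = May 12, 2011.
Both prerequisites met — barrel aging ends (May 29, 2011), the wine is racked to barrel (May 12, 2011); the later is May 29, 2011.
The wine is bottled: May 29, 2011 + 9 days = Jun 7, 2011.

7 June 2011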